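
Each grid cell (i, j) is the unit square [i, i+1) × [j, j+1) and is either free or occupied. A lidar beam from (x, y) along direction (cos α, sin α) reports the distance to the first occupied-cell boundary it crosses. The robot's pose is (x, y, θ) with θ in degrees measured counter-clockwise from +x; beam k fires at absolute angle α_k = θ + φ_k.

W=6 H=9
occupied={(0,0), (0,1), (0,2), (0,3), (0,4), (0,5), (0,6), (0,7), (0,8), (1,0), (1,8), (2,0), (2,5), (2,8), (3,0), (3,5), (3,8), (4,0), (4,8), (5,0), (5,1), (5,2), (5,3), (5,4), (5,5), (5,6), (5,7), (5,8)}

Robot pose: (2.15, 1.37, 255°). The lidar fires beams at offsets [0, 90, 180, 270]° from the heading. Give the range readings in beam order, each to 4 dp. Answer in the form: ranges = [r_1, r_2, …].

beam 1: φ=0°, α=255°
  d=(-0.2588,-0.9659)  start (2,1)  tX=0.5796 tY=0.3831  stride 1/|dx|=3.8637 1/|dy|=1.0353
    cross y-line → (2,0), t=0.3831 (wall)
  → r_1 = 0.3831
beam 2: φ=90°, α=345°
  d=(0.9659,-0.2588)  start (2,1)  tX=0.8800 tY=1.4296  stride 1/|dx|=1.0353 1/|dy|=3.8637
    cross x-line → (3,1), t=0.8800
    cross y-line → (3,0), t=1.4296 (wall)
  → r_2 = 1.4296
beam 3: φ=180°, α=75°
  d=(0.2588,0.9659)  start (2,1)  tX=3.2841 tY=0.6522  stride 1/|dx|=3.8637 1/|dy|=1.0353
    cross y-line → (2,2), t=0.6522
    cross y-line → (2,3), t=1.6875
    cross y-line → (2,4), t=2.7228
    cross x-line → (3,4), t=3.2841
    cross y-line → (3,5), t=3.7581 (wall)
  → r_3 = 3.7581
beam 4: φ=270°, α=165°
  d=(-0.9659,0.2588)  start (2,1)  tX=0.1553 tY=2.4341  stride 1/|dx|=1.0353 1/|dy|=3.8637
    cross x-line → (1,1), t=0.1553
    cross x-line → (0,1), t=1.1906 (wall)
  → r_4 = 1.1906

ranges = [0.3831, 1.4296, 3.7581, 1.1906]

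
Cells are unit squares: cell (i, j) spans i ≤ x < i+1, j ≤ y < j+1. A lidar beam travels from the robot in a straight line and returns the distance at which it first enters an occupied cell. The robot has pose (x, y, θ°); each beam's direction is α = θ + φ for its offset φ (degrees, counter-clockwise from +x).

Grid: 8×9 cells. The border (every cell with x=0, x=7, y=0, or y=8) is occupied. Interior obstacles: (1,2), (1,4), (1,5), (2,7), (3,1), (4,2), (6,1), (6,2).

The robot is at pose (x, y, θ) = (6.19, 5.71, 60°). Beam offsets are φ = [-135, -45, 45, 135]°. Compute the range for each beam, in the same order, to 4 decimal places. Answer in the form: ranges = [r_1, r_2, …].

ranges = [2.8056, 0.8386, 2.3708, 4.3378]

beam 1: φ=-135°, α=285°
  dir = (cos 285°, sin 285°) = (0.2588, -0.9659); from cell (6,5)
  next x-line at t=3.1296, next y-line at t=0.7350; Δt_x=3.8637, Δt_y=1.0353
    y: enter (6,4) at t=0.7350
    y: enter (6,3) at t=1.7703
    y: enter (6,2) at t=2.8056 ← occupied
  → r_1 = 2.8056
beam 2: φ=-45°, α=15°
  dir = (cos 15°, sin 15°) = (0.9659, 0.2588); from cell (6,5)
  next x-line at t=0.8386, next y-line at t=1.1205; Δt_x=1.0353, Δt_y=3.8637
    x: enter (7,5) at t=0.8386 ← occupied
  → r_2 = 0.8386
beam 3: φ=45°, α=105°
  dir = (cos 105°, sin 105°) = (-0.2588, 0.9659); from cell (6,5)
  next x-line at t=0.7341, next y-line at t=0.3002; Δt_x=3.8637, Δt_y=1.0353
    y: enter (6,6) at t=0.3002
    x: enter (5,6) at t=0.7341
    y: enter (5,7) at t=1.3355
    y: enter (5,8) at t=2.3708 ← occupied
  → r_3 = 2.3708
beam 4: φ=135°, α=195°
  dir = (cos 195°, sin 195°) = (-0.9659, -0.2588); from cell (6,5)
  next x-line at t=0.1967, next y-line at t=2.7432; Δt_x=1.0353, Δt_y=3.8637
    x: enter (5,5) at t=0.1967
    x: enter (4,5) at t=1.2320
    x: enter (3,5) at t=2.2673
    y: enter (3,4) at t=2.7432
    x: enter (2,4) at t=3.3025
    x: enter (1,4) at t=4.3378 ← occupied
  → r_4 = 4.3378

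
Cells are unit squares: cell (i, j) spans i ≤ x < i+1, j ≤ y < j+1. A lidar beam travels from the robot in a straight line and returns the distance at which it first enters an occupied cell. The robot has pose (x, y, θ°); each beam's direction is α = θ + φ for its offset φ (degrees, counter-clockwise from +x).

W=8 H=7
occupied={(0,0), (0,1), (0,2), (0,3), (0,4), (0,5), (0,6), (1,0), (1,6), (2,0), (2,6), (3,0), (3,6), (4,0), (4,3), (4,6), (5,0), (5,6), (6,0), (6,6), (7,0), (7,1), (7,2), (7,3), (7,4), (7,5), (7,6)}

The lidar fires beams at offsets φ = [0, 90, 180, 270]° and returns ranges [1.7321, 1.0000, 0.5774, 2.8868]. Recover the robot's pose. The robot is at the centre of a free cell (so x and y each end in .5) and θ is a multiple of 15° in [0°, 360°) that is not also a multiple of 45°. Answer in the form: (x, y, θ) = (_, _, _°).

(x, y, θ) = (3.5, 5.5, 300°)

Candidates: 29 free-cell centres × 16 headings = 464 poses. Raycast each; keep the one whose scan matches to 4 dp.
  (2.5, 1.5, 255°): beam 1 = 0.5176 ≠ 1.7321 ✗
  (4.5, 4.5, 300°): beam 1 = 0.5774 ≠ 1.7321 ✗
  (5.5, 1.5, 165°): beam 1 = 4.6587 ≠ 1.7321 ✗
  (4.5, 4.5, 30°): beam 1 = 2.8868 ≠ 1.7321 ✗
  …
  (3.5, 5.5, 300°): r_1=1.7321, r_2=1.0000, r_3=0.5774, r_4=2.8868 — all match ✓
No second candidate reproduces the full scan.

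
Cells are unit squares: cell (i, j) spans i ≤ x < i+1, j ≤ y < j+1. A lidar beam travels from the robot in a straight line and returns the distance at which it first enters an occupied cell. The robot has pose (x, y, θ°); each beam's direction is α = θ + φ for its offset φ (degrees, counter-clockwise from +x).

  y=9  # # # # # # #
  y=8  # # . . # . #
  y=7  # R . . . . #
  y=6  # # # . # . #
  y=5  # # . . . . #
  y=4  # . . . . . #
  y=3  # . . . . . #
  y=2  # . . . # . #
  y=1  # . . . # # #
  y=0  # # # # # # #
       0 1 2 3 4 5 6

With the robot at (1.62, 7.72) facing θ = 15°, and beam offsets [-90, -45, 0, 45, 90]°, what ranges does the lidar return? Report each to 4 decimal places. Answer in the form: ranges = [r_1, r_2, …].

beam 1: φ=-90°, α=285°
  d=(0.2588,-0.9659)  start (1,7)  tX=1.4682 tY=0.7454  stride 1/|dx|=3.8637 1/|dy|=1.0353
    cross y-line → (1,6), t=0.7454 (wall)
  → r_1 = 0.7454
beam 2: φ=-45°, α=330°
  d=(0.8660,-0.5000)  start (1,7)  tX=0.4388 tY=1.4400  stride 1/|dx|=1.1547 1/|dy|=2.0000
    cross x-line → (2,7), t=0.4388
    cross y-line → (2,6), t=1.4400 (wall)
  → r_2 = 1.4400
beam 3: φ=0°, α=15°
  d=(0.9659,0.2588)  start (1,7)  tX=0.3934 tY=1.0818  stride 1/|dx|=1.0353 1/|dy|=3.8637
    cross x-line → (2,7), t=0.3934
    cross y-line → (2,8), t=1.0818
    cross x-line → (3,8), t=1.4287
    cross x-line → (4,8), t=2.4640 (wall)
  → r_3 = 2.4640
beam 4: φ=45°, α=60°
  d=(0.5000,0.8660)  start (1,7)  tX=0.7600 tY=0.3233  stride 1/|dx|=2.0000 1/|dy|=1.1547
    cross y-line → (1,8), t=0.3233 (wall)
  → r_4 = 0.3233
beam 5: φ=90°, α=105°
  d=(-0.2588,0.9659)  start (1,7)  tX=2.3955 tY=0.2899  stride 1/|dx|=3.8637 1/|dy|=1.0353
    cross y-line → (1,8), t=0.2899 (wall)
  → r_5 = 0.2899

ranges = [0.7454, 1.4400, 2.4640, 0.3233, 0.2899]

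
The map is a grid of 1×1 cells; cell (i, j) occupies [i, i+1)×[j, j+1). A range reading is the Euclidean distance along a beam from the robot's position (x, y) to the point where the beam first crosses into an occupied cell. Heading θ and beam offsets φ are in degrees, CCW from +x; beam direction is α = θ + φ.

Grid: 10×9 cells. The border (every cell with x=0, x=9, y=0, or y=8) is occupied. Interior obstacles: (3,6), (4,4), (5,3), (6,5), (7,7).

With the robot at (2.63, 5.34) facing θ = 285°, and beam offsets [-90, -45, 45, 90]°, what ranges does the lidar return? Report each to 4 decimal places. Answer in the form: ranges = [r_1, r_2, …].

beam 1: φ=-90°, α=195°
  d=(-0.9659,-0.2588)  start (2,5)  tX=0.6522 tY=1.3137  stride 1/|dx|=1.0353 1/|dy|=3.8637
    cross x-line → (1,5), t=0.6522
    cross y-line → (1,4), t=1.3137
    cross x-line → (0,4), t=1.6875 (wall)
  → r_1 = 1.6875
beam 2: φ=-45°, α=240°
  d=(-0.5000,-0.8660)  start (2,5)  tX=1.2600 tY=0.3926  stride 1/|dx|=2.0000 1/|dy|=1.1547
    cross y-line → (2,4), t=0.3926
    cross x-line → (1,4), t=1.2600
    cross y-line → (1,3), t=1.5473
    cross y-line → (1,2), t=2.7020
    cross x-line → (0,2), t=3.2600 (wall)
  → r_2 = 3.2600
beam 3: φ=45°, α=330°
  d=(0.8660,-0.5000)  start (2,5)  tX=0.4272 tY=0.6800  stride 1/|dx|=1.1547 1/|dy|=2.0000
    cross x-line → (3,5), t=0.4272
    cross y-line → (3,4), t=0.6800
    cross x-line → (4,4), t=1.5819 (wall)
  → r_3 = 1.5819
beam 4: φ=90°, α=15°
  d=(0.9659,0.2588)  start (2,5)  tX=0.3831 tY=2.5500  stride 1/|dx|=1.0353 1/|dy|=3.8637
    cross x-line → (3,5), t=0.3831
    cross x-line → (4,5), t=1.4183
    cross x-line → (5,5), t=2.4536
    cross y-line → (5,6), t=2.5500
    cross x-line → (6,6), t=3.4889
    cross x-line → (7,6), t=4.5242
    cross x-line → (8,6), t=5.5594
    cross y-line → (8,7), t=6.4137
    cross x-line → (9,7), t=6.5947 (wall)
  → r_4 = 6.5947

ranges = [1.6875, 3.2600, 1.5819, 6.5947]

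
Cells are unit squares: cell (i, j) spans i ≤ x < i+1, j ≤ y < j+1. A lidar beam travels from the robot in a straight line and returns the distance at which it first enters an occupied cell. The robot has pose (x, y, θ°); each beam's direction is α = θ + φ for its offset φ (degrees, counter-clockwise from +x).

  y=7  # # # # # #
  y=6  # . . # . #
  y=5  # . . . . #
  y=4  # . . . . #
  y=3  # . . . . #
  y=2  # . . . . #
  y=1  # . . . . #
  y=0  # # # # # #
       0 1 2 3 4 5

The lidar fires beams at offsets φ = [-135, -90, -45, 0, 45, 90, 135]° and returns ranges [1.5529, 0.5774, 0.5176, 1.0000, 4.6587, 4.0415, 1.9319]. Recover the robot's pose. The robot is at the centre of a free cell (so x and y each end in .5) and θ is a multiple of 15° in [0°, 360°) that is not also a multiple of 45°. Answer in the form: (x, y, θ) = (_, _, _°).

Candidates: 23 free-cell centres × 16 headings = 368 poses. Raycast each; keep the one whose scan matches to 4 dp.
  (1.5, 1.5, 300°): beam 1 = 0.5176 ≠ 1.5529 ✗
  (4.5, 3.5, 255°): beam 1 = 2.8868 ≠ 1.5529 ✗
  (2.5, 6.5, 75°): beam 1 = 5.0000 ≠ 1.5529 ✗
  …
  (1.5, 5.5, 240°): r_1=1.5529, r_2=0.5774, r_3=0.5176, r_4=1.0000, r_5=4.6587, r_6=4.0415, r_7=1.9319 — all match ✓
Unique over the lattice → pose = (1.5, 5.5, 240°).

(x, y, θ) = (1.5, 5.5, 240°)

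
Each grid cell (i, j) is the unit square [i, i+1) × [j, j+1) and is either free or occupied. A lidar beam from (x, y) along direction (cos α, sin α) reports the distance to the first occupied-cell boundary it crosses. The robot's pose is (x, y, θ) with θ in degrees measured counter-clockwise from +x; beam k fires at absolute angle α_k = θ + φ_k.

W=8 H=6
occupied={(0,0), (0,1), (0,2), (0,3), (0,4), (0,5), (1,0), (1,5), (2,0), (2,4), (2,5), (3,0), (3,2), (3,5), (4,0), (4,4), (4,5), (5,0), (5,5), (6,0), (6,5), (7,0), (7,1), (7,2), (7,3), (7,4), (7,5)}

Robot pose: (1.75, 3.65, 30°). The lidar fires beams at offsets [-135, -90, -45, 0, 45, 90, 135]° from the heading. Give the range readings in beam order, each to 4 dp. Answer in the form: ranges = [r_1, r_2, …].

beam 1: φ=-135°, α=255°
  cosα=-0.2588 sinα=-0.9659 | (1,3) | tMaxX 2.8978 tMaxY 0.6729 | tΔX 3.8637 tΔY 1.0353
    t=0.6729 [y] (1,2)
    t=1.7082 [y] (1,1)
    t=2.7435 [y] (1,0) — stop
  → r_1 = 2.7435
beam 2: φ=-90°, α=300°
  cosα=0.5000 sinα=-0.8660 | (1,3) | tMaxX 0.5000 tMaxY 0.7506 | tΔX 2.0000 tΔY 1.1547
    t=0.5000 [x] (2,3)
    t=0.7506 [y] (2,2)
    t=1.9053 [y] (2,1)
    t=2.5000 [x] (3,1)
    t=3.0600 [y] (3,0) — stop
  → r_2 = 3.0600
beam 3: φ=-45°, α=345°
  cosα=0.9659 sinα=-0.2588 | (1,3) | tMaxX 0.2588 tMaxY 2.5114 | tΔX 1.0353 tΔY 3.8637
    t=0.2588 [x] (2,3)
    t=1.2941 [x] (3,3)
    t=2.3294 [x] (4,3)
    t=2.5114 [y] (4,2)
    t=3.3646 [x] (5,2)
    t=4.3999 [x] (6,2)
    t=5.4352 [x] (7,2) — stop
  → r_3 = 5.4352
beam 4: φ=0°, α=30°
  cosα=0.8660 sinα=0.5000 | (1,3) | tMaxX 0.2887 tMaxY 0.7000 | tΔX 1.1547 tΔY 2.0000
    t=0.2887 [x] (2,3)
    t=0.7000 [y] (2,4) — stop
  → r_4 = 0.7000
beam 5: φ=45°, α=75°
  cosα=0.2588 sinα=0.9659 | (1,3) | tMaxX 0.9659 tMaxY 0.3623 | tΔX 3.8637 tΔY 1.0353
    t=0.3623 [y] (1,4)
    t=0.9659 [x] (2,4) — stop
  → r_5 = 0.9659
beam 6: φ=90°, α=120°
  cosα=-0.5000 sinα=0.8660 | (1,3) | tMaxX 1.5000 tMaxY 0.4041 | tΔX 2.0000 tΔY 1.1547
    t=0.4041 [y] (1,4)
    t=1.5000 [x] (0,4) — stop
  → r_6 = 1.5000
beam 7: φ=135°, α=165°
  cosα=-0.9659 sinα=0.2588 | (1,3) | tMaxX 0.7765 tMaxY 1.3523 | tΔX 1.0353 tΔY 3.8637
    t=0.7765 [x] (0,3) — stop
  → r_7 = 0.7765

ranges = [2.7435, 3.0600, 5.4352, 0.7000, 0.9659, 1.5000, 0.7765]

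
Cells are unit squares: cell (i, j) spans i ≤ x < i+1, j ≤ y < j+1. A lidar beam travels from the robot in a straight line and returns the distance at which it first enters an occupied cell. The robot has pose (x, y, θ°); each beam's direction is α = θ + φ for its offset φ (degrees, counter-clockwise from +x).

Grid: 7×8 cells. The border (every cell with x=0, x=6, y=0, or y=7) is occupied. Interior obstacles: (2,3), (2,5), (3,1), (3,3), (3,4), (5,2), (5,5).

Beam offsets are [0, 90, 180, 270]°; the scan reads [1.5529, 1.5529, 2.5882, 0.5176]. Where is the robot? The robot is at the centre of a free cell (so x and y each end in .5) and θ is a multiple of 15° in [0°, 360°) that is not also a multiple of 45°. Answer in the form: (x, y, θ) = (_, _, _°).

(x, y, θ) = (4.5, 5.5, 105°)

The pose lattice has 23·16 = 368 candidates. Test each by forward raycasting.
  (4.5, 5.5, 330°): beam 1 = 0.5774 ≠ 1.5529 ✗
  (5.5, 6.5, 285°): beam 1 = 0.5176 ≠ 1.5529 ✗
  (5.5, 4.5, 15°): beam 1 = 0.5176 ≠ 1.5529 ✗
  (1.5, 2.5, 330°): beam 1 = 1.7321 ≠ 1.5529 ✗
  (2.5, 6.5, 15°): beam 1 = 1.9319 ≠ 1.5529 ✗
  …
  (4.5, 5.5, 105°): r_1=1.5529, r_2=1.5529, r_3=2.5882, r_4=0.5176 — all match ✓
No second candidate reproduces the full scan.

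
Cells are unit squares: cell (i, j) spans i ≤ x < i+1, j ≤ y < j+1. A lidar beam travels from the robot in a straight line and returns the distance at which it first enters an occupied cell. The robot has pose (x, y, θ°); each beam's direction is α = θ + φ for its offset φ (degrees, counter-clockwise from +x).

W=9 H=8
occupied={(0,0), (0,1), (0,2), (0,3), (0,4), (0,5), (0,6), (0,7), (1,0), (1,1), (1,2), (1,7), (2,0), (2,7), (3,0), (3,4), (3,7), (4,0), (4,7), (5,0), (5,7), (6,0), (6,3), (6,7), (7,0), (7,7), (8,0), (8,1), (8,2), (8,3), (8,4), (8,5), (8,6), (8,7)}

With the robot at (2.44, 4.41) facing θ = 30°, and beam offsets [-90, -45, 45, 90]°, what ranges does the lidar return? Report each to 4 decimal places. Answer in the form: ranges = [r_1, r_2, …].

ranges = [3.9375, 0.5798, 2.6814, 2.8800]

beam 1: φ=-90°, α=300°
  d=(0.5000,-0.8660)  start (2,4)  tX=1.1200 tY=0.4734  stride 1/|dx|=2.0000 1/|dy|=1.1547
    cross y-line → (2,3), t=0.4734
    cross x-line → (3,3), t=1.1200
    cross y-line → (3,2), t=1.6281
    cross y-line → (3,1), t=2.7828
    cross x-line → (4,1), t=3.1200
    cross y-line → (4,0), t=3.9375 (wall)
  → r_1 = 3.9375
beam 2: φ=-45°, α=345°
  d=(0.9659,-0.2588)  start (2,4)  tX=0.5798 tY=1.5841  stride 1/|dx|=1.0353 1/|dy|=3.8637
    cross x-line → (3,4), t=0.5798 (wall)
  → r_2 = 0.5798
beam 3: φ=45°, α=75°
  d=(0.2588,0.9659)  start (2,4)  tX=2.1637 tY=0.6108  stride 1/|dx|=3.8637 1/|dy|=1.0353
    cross y-line → (2,5), t=0.6108
    cross y-line → (2,6), t=1.6461
    cross x-line → (3,6), t=2.1637
    cross y-line → (3,7), t=2.6814 (wall)
  → r_3 = 2.6814
beam 4: φ=90°, α=120°
  d=(-0.5000,0.8660)  start (2,4)  tX=0.8800 tY=0.6813  stride 1/|dx|=2.0000 1/|dy|=1.1547
    cross y-line → (2,5), t=0.6813
    cross x-line → (1,5), t=0.8800
    cross y-line → (1,6), t=1.8360
    cross x-line → (0,6), t=2.8800 (wall)
  → r_4 = 2.8800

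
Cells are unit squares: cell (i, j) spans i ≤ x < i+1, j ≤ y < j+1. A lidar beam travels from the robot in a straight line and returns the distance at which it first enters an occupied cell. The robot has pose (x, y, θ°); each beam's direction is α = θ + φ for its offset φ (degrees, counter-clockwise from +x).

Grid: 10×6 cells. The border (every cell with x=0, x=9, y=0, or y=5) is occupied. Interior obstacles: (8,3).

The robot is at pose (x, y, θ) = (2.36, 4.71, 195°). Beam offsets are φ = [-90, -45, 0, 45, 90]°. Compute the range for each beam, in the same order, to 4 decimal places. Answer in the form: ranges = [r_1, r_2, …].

beam 1: φ=-90°, α=105°
  dir = (cos 105°, sin 105°) = (-0.2588, 0.9659); from cell (2,4)
  next x-line at t=1.3909, next y-line at t=0.3002; Δt_x=3.8637, Δt_y=1.0353
    y: enter (2,5) at t=0.3002 ← occupied
  → r_1 = 0.3002
beam 2: φ=-45°, α=150°
  dir = (cos 150°, sin 150°) = (-0.8660, 0.5000); from cell (2,4)
  next x-line at t=0.4157, next y-line at t=0.5800; Δt_x=1.1547, Δt_y=2.0000
    x: enter (1,4) at t=0.4157
    y: enter (1,5) at t=0.5800 ← occupied
  → r_2 = 0.5800
beam 3: φ=0°, α=195°
  dir = (cos 195°, sin 195°) = (-0.9659, -0.2588); from cell (2,4)
  next x-line at t=0.3727, next y-line at t=2.7432; Δt_x=1.0353, Δt_y=3.8637
    x: enter (1,4) at t=0.3727
    x: enter (0,4) at t=1.4080 ← occupied
  → r_3 = 1.4080
beam 4: φ=45°, α=240°
  dir = (cos 240°, sin 240°) = (-0.5000, -0.8660); from cell (2,4)
  next x-line at t=0.7200, next y-line at t=0.8198; Δt_x=2.0000, Δt_y=1.1547
    x: enter (1,4) at t=0.7200
    y: enter (1,3) at t=0.8198
    y: enter (1,2) at t=1.9745
    x: enter (0,2) at t=2.7200 ← occupied
  → r_4 = 2.7200
beam 5: φ=90°, α=285°
  dir = (cos 285°, sin 285°) = (0.2588, -0.9659); from cell (2,4)
  next x-line at t=2.4728, next y-line at t=0.7350; Δt_x=3.8637, Δt_y=1.0353
    y: enter (2,3) at t=0.7350
    y: enter (2,2) at t=1.7703
    x: enter (3,2) at t=2.4728
    y: enter (3,1) at t=2.8056
    y: enter (3,0) at t=3.8409 ← occupied
  → r_5 = 3.8409

ranges = [0.3002, 0.5800, 1.4080, 2.7200, 3.8409]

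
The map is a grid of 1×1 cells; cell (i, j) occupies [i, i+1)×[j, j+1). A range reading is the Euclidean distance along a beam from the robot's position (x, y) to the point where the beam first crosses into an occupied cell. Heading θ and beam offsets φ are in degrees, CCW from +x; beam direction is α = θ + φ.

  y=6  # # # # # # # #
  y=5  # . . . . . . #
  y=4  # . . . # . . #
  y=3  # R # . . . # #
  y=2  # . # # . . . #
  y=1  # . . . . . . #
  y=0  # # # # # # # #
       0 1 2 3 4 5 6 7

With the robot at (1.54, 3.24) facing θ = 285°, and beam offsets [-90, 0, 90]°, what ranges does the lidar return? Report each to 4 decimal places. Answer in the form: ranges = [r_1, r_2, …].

ranges = [0.5590, 2.3190, 0.4762]

beam 1: φ=-90°, α=195°
  d=(-0.9659,-0.2588)  start (1,3)  tX=0.5590 tY=0.9273  stride 1/|dx|=1.0353 1/|dy|=3.8637
    cross x-line → (0,3), t=0.5590 (wall)
  → r_1 = 0.5590
beam 2: φ=0°, α=285°
  d=(0.2588,-0.9659)  start (1,3)  tX=1.7773 tY=0.2485  stride 1/|dx|=3.8637 1/|dy|=1.0353
    cross y-line → (1,2), t=0.2485
    cross y-line → (1,1), t=1.2837
    cross x-line → (2,1), t=1.7773
    cross y-line → (2,0), t=2.3190 (wall)
  → r_2 = 2.3190
beam 3: φ=90°, α=15°
  d=(0.9659,0.2588)  start (1,3)  tX=0.4762 tY=2.9364  stride 1/|dx|=1.0353 1/|dy|=3.8637
    cross x-line → (2,3), t=0.4762 (wall)
  → r_3 = 0.4762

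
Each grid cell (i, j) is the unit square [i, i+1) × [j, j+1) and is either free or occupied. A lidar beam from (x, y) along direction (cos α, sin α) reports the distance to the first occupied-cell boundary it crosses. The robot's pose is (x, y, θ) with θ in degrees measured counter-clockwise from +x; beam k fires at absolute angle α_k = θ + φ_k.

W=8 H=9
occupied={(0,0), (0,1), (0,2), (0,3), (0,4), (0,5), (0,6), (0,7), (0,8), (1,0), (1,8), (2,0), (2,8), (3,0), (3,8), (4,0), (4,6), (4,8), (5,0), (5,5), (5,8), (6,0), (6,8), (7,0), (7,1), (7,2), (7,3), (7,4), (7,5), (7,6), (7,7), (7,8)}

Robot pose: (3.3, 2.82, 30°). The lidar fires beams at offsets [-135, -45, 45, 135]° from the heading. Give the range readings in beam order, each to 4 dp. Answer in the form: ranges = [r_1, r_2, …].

beam 1: φ=-135°, α=255°
  dir = (cos 255°, sin 255°) = (-0.2588, -0.9659); from cell (3,2)
  next x-line at t=1.1591, next y-line at t=0.8489; Δt_x=3.8637, Δt_y=1.0353
    y: enter (3,1) at t=0.8489
    x: enter (2,1) at t=1.1591
    y: enter (2,0) at t=1.8842 ← occupied
  → r_1 = 1.8842
beam 2: φ=-45°, α=345°
  dir = (cos 345°, sin 345°) = (0.9659, -0.2588); from cell (3,2)
  next x-line at t=0.7247, next y-line at t=3.1682; Δt_x=1.0353, Δt_y=3.8637
    x: enter (4,2) at t=0.7247
    x: enter (5,2) at t=1.7600
    x: enter (6,2) at t=2.7952
    y: enter (6,1) at t=3.1682
    x: enter (7,1) at t=3.8305 ← occupied
  → r_2 = 3.8305
beam 3: φ=45°, α=75°
  dir = (cos 75°, sin 75°) = (0.2588, 0.9659); from cell (3,2)
  next x-line at t=2.7046, next y-line at t=0.1863; Δt_x=3.8637, Δt_y=1.0353
    y: enter (3,3) at t=0.1863
    y: enter (3,4) at t=1.2216
    y: enter (3,5) at t=2.2569
    x: enter (4,5) at t=2.7046
    y: enter (4,6) at t=3.2922 ← occupied
  → r_3 = 3.2922
beam 4: φ=135°, α=165°
  dir = (cos 165°, sin 165°) = (-0.9659, 0.2588); from cell (3,2)
  next x-line at t=0.3106, next y-line at t=0.6955; Δt_x=1.0353, Δt_y=3.8637
    x: enter (2,2) at t=0.3106
    y: enter (2,3) at t=0.6955
    x: enter (1,3) at t=1.3459
    x: enter (0,3) at t=2.3811 ← occupied
  → r_4 = 2.3811

ranges = [1.8842, 3.8305, 3.2922, 2.3811]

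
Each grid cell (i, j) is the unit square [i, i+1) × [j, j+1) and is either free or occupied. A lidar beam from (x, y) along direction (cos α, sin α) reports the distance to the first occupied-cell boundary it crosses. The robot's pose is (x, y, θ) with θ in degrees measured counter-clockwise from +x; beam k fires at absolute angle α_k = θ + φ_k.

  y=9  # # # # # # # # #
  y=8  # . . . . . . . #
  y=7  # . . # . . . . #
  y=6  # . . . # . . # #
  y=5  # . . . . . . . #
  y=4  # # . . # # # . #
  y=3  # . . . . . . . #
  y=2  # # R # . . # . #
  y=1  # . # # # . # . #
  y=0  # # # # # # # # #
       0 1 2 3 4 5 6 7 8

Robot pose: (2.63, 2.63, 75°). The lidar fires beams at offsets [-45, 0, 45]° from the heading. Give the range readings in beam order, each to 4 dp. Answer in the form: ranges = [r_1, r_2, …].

ranges = [0.4272, 4.5242, 1.5819]

beam 1: φ=-45°, α=30°
  d=(0.8660,0.5000)  start (2,2)  tX=0.4272 tY=0.7400  stride 1/|dx|=1.1547 1/|dy|=2.0000
    cross x-line → (3,2), t=0.4272 (wall)
  → r_1 = 0.4272
beam 2: φ=0°, α=75°
  d=(0.2588,0.9659)  start (2,2)  tX=1.4296 tY=0.3831  stride 1/|dx|=3.8637 1/|dy|=1.0353
    cross y-line → (2,3), t=0.3831
    cross y-line → (2,4), t=1.4183
    cross x-line → (3,4), t=1.4296
    cross y-line → (3,5), t=2.4536
    cross y-line → (3,6), t=3.4889
    cross y-line → (3,7), t=4.5242 (wall)
  → r_2 = 4.5242
beam 3: φ=45°, α=120°
  d=(-0.5000,0.8660)  start (2,2)  tX=1.2600 tY=0.4272  stride 1/|dx|=2.0000 1/|dy|=1.1547
    cross y-line → (2,3), t=0.4272
    cross x-line → (1,3), t=1.2600
    cross y-line → (1,4), t=1.5819 (wall)
  → r_3 = 1.5819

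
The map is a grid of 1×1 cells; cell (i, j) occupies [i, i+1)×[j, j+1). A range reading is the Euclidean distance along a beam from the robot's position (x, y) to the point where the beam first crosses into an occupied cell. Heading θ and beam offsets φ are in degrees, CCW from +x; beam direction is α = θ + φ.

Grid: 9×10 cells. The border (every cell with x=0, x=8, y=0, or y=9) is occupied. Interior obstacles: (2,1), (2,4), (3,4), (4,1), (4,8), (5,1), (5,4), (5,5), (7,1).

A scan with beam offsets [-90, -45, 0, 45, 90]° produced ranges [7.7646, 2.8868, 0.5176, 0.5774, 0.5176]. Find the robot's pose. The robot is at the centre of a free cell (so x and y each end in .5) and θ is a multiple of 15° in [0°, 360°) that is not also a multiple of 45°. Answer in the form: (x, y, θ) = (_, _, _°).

(x, y, θ) = (3.5, 1.5, 165°)

Candidates: 47 free-cell centres × 16 headings = 752 poses. Raycast each; keep the one whose scan matches to 4 dp.
  (1.5, 7.5, 120°): beam 1 = 2.8868 ≠ 7.7646 ✗
  (1.5, 4.5, 210°): beam 1 = 1.0000 ≠ 7.7646 ✗
  (1.5, 6.5, 105°): beam 1 = 6.7293 ≠ 7.7646 ✗
  (3.5, 7.5, 30°): beam 1 = 3.0000 ≠ 7.7646 ✗
  (7.5, 6.5, 210°): beam 1 = 2.8868 ≠ 7.7646 ✗
  …
  (3.5, 1.5, 165°): r_1=7.7646, r_2=2.8868, r_3=0.5176, r_4=0.5774, r_5=0.5176 — all match ✓
Unique over the lattice → pose = (3.5, 1.5, 165°).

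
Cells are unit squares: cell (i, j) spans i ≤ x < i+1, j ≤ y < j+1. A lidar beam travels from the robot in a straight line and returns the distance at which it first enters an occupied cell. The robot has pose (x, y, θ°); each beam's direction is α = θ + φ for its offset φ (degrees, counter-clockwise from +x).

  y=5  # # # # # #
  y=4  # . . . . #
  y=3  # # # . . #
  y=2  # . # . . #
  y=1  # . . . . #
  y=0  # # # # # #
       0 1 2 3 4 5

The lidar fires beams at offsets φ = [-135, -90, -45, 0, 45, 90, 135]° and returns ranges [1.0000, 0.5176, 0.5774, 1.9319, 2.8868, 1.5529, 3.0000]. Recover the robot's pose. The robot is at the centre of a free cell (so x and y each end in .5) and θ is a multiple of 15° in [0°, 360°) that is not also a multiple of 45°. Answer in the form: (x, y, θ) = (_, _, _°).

(x, y, θ) = (4.5, 2.5, 75°)

Candidates: 13 free-cell centres × 16 headings = 208 poses. Raycast each; keep the one whose scan matches to 4 dp.
  (4.5, 2.5, 15°): beam 1 = 1.7321 ≠ 1.0000 ✗
  (3.5, 1.5, 345°): beam 4 = 1.5529 ≠ 1.9319 ✗
  (1.5, 1.5, 210°): beam 1 = 1.5529 ≠ 1.0000 ✗
  …
  (4.5, 2.5, 75°): r_1=1.0000, r_2=0.5176, r_3=0.5774, r_4=1.9319, r_5=2.8868, r_6=1.5529, r_7=3.0000 — all match ✓
Unique over the lattice → pose = (4.5, 2.5, 75°).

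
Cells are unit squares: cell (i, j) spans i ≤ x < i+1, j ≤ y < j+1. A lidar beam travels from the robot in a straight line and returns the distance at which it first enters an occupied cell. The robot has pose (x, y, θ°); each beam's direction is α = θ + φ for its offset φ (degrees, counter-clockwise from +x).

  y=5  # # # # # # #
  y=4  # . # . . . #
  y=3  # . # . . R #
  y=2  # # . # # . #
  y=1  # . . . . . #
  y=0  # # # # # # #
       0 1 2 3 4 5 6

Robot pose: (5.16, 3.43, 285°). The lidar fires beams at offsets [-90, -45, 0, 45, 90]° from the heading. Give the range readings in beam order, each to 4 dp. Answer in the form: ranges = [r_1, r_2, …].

ranges = [1.6614, 0.4965, 2.5157, 0.9699, 0.8696]

beam 1: φ=-90°, α=195°
  cosα=-0.9659 sinα=-0.2588 | (5,3) | tMaxX 0.1656 tMaxY 1.6614 | tΔX 1.0353 tΔY 3.8637
    t=0.1656 [x] (4,3)
    t=1.2009 [x] (3,3)
    t=1.6614 [y] (3,2) — stop
  → r_1 = 1.6614
beam 2: φ=-45°, α=240°
  cosα=-0.5000 sinα=-0.8660 | (5,3) | tMaxX 0.3200 tMaxY 0.4965 | tΔX 2.0000 tΔY 1.1547
    t=0.3200 [x] (4,3)
    t=0.4965 [y] (4,2) — stop
  → r_2 = 0.4965
beam 3: φ=0°, α=285°
  cosα=0.2588 sinα=-0.9659 | (5,3) | tMaxX 3.2455 tMaxY 0.4452 | tΔX 3.8637 tΔY 1.0353
    t=0.4452 [y] (5,2)
    t=1.4804 [y] (5,1)
    t=2.5157 [y] (5,0) — stop
  → r_3 = 2.5157
beam 4: φ=45°, α=330°
  cosα=0.8660 sinα=-0.5000 | (5,3) | tMaxX 0.9699 tMaxY 0.8600 | tΔX 1.1547 tΔY 2.0000
    t=0.8600 [y] (5,2)
    t=0.9699 [x] (6,2) — stop
  → r_4 = 0.9699
beam 5: φ=90°, α=15°
  cosα=0.9659 sinα=0.2588 | (5,3) | tMaxX 0.8696 tMaxY 2.2023 | tΔX 1.0353 tΔY 3.8637
    t=0.8696 [x] (6,3) — stop
  → r_5 = 0.8696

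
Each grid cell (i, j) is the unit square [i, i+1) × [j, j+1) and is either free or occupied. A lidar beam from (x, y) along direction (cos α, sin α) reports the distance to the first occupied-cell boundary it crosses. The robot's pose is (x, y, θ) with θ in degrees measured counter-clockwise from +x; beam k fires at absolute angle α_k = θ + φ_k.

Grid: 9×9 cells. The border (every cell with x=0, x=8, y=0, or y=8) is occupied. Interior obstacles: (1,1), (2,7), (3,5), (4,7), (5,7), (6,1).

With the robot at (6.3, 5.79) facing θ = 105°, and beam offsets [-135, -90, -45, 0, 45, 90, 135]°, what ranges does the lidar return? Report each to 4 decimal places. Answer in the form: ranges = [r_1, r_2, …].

ranges = [1.9630, 1.7600, 2.5519, 1.2527, 2.4200, 2.3811, 5.5310]

beam 1: φ=-135°, α=330°
  direction (0.8660, -0.5000); cell (6,5); t to first gridline: x 0.8083, y 1.5800 (then +1.1547 / +2.0000)
    (7,5) via x @ 0.8083
    (7,4) via y @ 1.5800
    (8,4) via x @ 1.9630  # hit
  → r_1 = 1.9630
beam 2: φ=-90°, α=15°
  direction (0.9659, 0.2588); cell (6,5); t to first gridline: x 0.7247, y 0.8114 (then +1.0353 / +3.8637)
    (7,5) via x @ 0.7247
    (7,6) via y @ 0.8114
    (8,6) via x @ 1.7600  # hit
  → r_2 = 1.7600
beam 3: φ=-45°, α=60°
  direction (0.5000, 0.8660); cell (6,5); t to first gridline: x 1.4000, y 0.2425 (then +2.0000 / +1.1547)
    (6,6) via y @ 0.2425
    (6,7) via y @ 1.3972
    (7,7) via x @ 1.4000
    (7,8) via y @ 2.5519  # hit
  → r_3 = 2.5519
beam 4: φ=0°, α=105°
  direction (-0.2588, 0.9659); cell (6,5); t to first gridline: x 1.1591, y 0.2174 (then +3.8637 / +1.0353)
    (6,6) via y @ 0.2174
    (5,6) via x @ 1.1591
    (5,7) via y @ 1.2527  # hit
  → r_4 = 1.2527
beam 5: φ=45°, α=150°
  direction (-0.8660, 0.5000); cell (6,5); t to first gridline: x 0.3464, y 0.4200 (then +1.1547 / +2.0000)
    (5,5) via x @ 0.3464
    (5,6) via y @ 0.4200
    (4,6) via x @ 1.5011
    (4,7) via y @ 2.4200  # hit
  → r_5 = 2.4200
beam 6: φ=90°, α=195°
  direction (-0.9659, -0.2588); cell (6,5); t to first gridline: x 0.3106, y 3.0523 (then +1.0353 / +3.8637)
    (5,5) via x @ 0.3106
    (4,5) via x @ 1.3459
    (3,5) via x @ 2.3811  # hit
  → r_6 = 2.3811
beam 7: φ=135°, α=240°
  direction (-0.5000, -0.8660); cell (6,5); t to first gridline: x 0.6000, y 0.9122 (then +2.0000 / +1.1547)
    (5,5) via x @ 0.6000
    (5,4) via y @ 0.9122
    (5,3) via y @ 2.0669
    (4,3) via x @ 2.6000
    (4,2) via y @ 3.2216
    (4,1) via y @ 4.3763
    (3,1) via x @ 4.6000
    (3,0) via y @ 5.5310  # hit
  → r_7 = 5.5310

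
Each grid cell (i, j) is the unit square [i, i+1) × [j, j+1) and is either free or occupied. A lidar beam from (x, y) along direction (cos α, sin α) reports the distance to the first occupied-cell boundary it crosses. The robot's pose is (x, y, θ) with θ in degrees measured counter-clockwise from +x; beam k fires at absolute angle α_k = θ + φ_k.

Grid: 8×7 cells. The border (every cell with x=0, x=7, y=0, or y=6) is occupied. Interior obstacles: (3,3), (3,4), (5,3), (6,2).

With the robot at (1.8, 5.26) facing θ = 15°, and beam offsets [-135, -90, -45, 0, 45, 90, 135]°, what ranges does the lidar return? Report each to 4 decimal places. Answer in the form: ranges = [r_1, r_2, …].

ranges = [1.6000, 4.4103, 1.3856, 2.8591, 0.8545, 0.7661, 0.9238]

beam 1: φ=-135°, α=240°
  cosα=-0.5000 sinα=-0.8660 | (1,5) | tMaxX 1.6000 tMaxY 0.3002 | tΔX 2.0000 tΔY 1.1547
    t=0.3002 [y] (1,4)
    t=1.4549 [y] (1,3)
    t=1.6000 [x] (0,3) — stop
  → r_1 = 1.6000
beam 2: φ=-90°, α=285°
  cosα=0.2588 sinα=-0.9659 | (1,5) | tMaxX 0.7727 tMaxY 0.2692 | tΔX 3.8637 tΔY 1.0353
    t=0.2692 [y] (1,4)
    t=0.7727 [x] (2,4)
    t=1.3044 [y] (2,3)
    t=2.3397 [y] (2,2)
    t=3.3750 [y] (2,1)
    t=4.4103 [y] (2,0) — stop
  → r_2 = 4.4103
beam 3: φ=-45°, α=330°
  cosα=0.8660 sinα=-0.5000 | (1,5) | tMaxX 0.2309 tMaxY 0.5200 | tΔX 1.1547 tΔY 2.0000
    t=0.2309 [x] (2,5)
    t=0.5200 [y] (2,4)
    t=1.3856 [x] (3,4) — stop
  → r_3 = 1.3856
beam 4: φ=0°, α=15°
  cosα=0.9659 sinα=0.2588 | (1,5) | tMaxX 0.2071 tMaxY 2.8591 | tΔX 1.0353 tΔY 3.8637
    t=0.2071 [x] (2,5)
    t=1.2423 [x] (3,5)
    t=2.2776 [x] (4,5)
    t=2.8591 [y] (4,6) — stop
  → r_4 = 2.8591
beam 5: φ=45°, α=60°
  cosα=0.5000 sinα=0.8660 | (1,5) | tMaxX 0.4000 tMaxY 0.8545 | tΔX 2.0000 tΔY 1.1547
    t=0.4000 [x] (2,5)
    t=0.8545 [y] (2,6) — stop
  → r_5 = 0.8545
beam 6: φ=90°, α=105°
  cosα=-0.2588 sinα=0.9659 | (1,5) | tMaxX 3.0910 tMaxY 0.7661 | tΔX 3.8637 tΔY 1.0353
    t=0.7661 [y] (1,6) — stop
  → r_6 = 0.7661
beam 7: φ=135°, α=150°
  cosα=-0.8660 sinα=0.5000 | (1,5) | tMaxX 0.9238 tMaxY 1.4800 | tΔX 1.1547 tΔY 2.0000
    t=0.9238 [x] (0,5) — stop
  → r_7 = 0.9238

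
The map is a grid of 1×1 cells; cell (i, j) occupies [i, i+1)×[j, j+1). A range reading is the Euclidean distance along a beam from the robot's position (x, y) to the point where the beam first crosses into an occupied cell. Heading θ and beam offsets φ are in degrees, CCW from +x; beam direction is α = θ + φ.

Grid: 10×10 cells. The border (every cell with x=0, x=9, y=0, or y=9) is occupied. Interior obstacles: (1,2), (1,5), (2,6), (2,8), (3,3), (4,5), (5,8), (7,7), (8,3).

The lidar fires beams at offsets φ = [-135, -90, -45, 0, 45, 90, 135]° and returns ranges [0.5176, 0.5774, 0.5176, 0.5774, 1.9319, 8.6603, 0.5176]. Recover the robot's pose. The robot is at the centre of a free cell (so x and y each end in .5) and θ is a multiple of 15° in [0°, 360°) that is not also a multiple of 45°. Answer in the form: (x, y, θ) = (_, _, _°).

The pose lattice has 55·16 = 880 candidates. Test each by forward raycasting.
  (8.5, 8.5, 150°): beam 4 = 1.0000 ≠ 0.5774 ✗
  (6.5, 7.5, 195°): beam 1 = 1.7321 ≠ 0.5176 ✗
  (4.5, 8.5, 210°): beam 3 = 1.5529 ≠ 0.5176 ✗
  …
  (1.5, 1.5, 300°): r_1=0.5176, r_2=0.5774, r_3=0.5176, r_4=0.5774, r_5=1.9319, r_6=8.6603, r_7=0.5176 — all match ✓
Only this pose fits every beam.

(x, y, θ) = (1.5, 1.5, 300°)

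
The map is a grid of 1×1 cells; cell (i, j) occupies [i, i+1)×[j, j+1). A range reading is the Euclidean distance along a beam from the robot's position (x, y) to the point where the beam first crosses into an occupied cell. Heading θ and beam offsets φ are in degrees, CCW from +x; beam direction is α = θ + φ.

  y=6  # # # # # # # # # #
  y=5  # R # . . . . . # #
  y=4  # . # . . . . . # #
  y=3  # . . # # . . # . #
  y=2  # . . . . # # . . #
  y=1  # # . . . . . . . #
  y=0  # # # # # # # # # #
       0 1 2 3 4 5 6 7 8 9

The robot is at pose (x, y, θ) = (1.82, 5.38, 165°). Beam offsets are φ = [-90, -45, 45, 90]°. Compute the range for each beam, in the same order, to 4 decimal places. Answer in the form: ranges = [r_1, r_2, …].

ranges = [0.6419, 0.7159, 0.9469, 3.1682]

beam 1: φ=-90°, α=75°
  cosα=0.2588 sinα=0.9659 | (1,5) | tMaxX 0.6955 tMaxY 0.6419 | tΔX 3.8637 tΔY 1.0353
    t=0.6419 [y] (1,6) — stop
  → r_1 = 0.6419
beam 2: φ=-45°, α=120°
  cosα=-0.5000 sinα=0.8660 | (1,5) | tMaxX 1.6400 tMaxY 0.7159 | tΔX 2.0000 tΔY 1.1547
    t=0.7159 [y] (1,6) — stop
  → r_2 = 0.7159
beam 3: φ=45°, α=210°
  cosα=-0.8660 sinα=-0.5000 | (1,5) | tMaxX 0.9469 tMaxY 0.7600 | tΔX 1.1547 tΔY 2.0000
    t=0.7600 [y] (1,4)
    t=0.9469 [x] (0,4) — stop
  → r_3 = 0.9469
beam 4: φ=90°, α=255°
  cosα=-0.2588 sinα=-0.9659 | (1,5) | tMaxX 3.1682 tMaxY 0.3934 | tΔX 3.8637 tΔY 1.0353
    t=0.3934 [y] (1,4)
    t=1.4287 [y] (1,3)
    t=2.4640 [y] (1,2)
    t=3.1682 [x] (0,2) — stop
  → r_4 = 3.1682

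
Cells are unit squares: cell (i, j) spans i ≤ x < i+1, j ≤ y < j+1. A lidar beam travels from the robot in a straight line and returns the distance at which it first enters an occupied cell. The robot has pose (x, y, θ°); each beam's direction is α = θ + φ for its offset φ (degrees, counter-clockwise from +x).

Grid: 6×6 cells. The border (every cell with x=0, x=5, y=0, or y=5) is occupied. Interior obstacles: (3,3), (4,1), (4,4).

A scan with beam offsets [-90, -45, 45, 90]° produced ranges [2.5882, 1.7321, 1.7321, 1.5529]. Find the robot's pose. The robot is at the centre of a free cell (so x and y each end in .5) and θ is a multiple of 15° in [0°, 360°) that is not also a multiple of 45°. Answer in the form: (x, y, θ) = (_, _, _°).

Enumerate (i+0.5, j+0.5, θ) over the 13 free cells and 16 admissible headings. For each, cast all 4 beams and compare to the given ranges.
  (1.5, 1.5, 150°): beam 1 = 4.0415 ≠ 2.5882 ✗
  (3.5, 1.5, 150°): beam 1 = 2.8868 ≠ 2.5882 ✗
  (3.5, 4.5, 255°): beam 1 = 1.9319 ≠ 2.5882 ✗
  (3.5, 1.5, 105°): beam 1 = 0.5176 ≠ 2.5882 ✗
  …
  (2.5, 2.5, 195°): r_1=2.5882, r_2=1.7321, r_3=1.7321, r_4=1.5529 — all match ✓
Unique over the lattice → pose = (2.5, 2.5, 195°).

(x, y, θ) = (2.5, 2.5, 195°)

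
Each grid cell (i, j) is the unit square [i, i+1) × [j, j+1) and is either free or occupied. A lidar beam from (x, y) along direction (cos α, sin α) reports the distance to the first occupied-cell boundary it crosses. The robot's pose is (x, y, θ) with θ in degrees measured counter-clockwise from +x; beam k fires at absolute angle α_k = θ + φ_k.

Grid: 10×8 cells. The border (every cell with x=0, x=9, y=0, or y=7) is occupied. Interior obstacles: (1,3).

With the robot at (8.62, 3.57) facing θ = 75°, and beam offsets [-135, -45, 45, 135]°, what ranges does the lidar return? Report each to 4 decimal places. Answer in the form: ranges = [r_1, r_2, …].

beam 1: φ=-135°, α=300°
  cosα=0.5000 sinα=-0.8660 | (8,3) | tMaxX 0.7600 tMaxY 0.6582 | tΔX 2.0000 tΔY 1.1547
    t=0.6582 [y] (8,2)
    t=0.7600 [x] (9,2) — stop
  → r_1 = 0.7600
beam 2: φ=-45°, α=30°
  cosα=0.8660 sinα=0.5000 | (8,3) | tMaxX 0.4388 tMaxY 0.8600 | tΔX 1.1547 tΔY 2.0000
    t=0.4388 [x] (9,3) — stop
  → r_2 = 0.4388
beam 3: φ=45°, α=120°
  cosα=-0.5000 sinα=0.8660 | (8,3) | tMaxX 1.2400 tMaxY 0.4965 | tΔX 2.0000 tΔY 1.1547
    t=0.4965 [y] (8,4)
    t=1.2400 [x] (7,4)
    t=1.6512 [y] (7,5)
    t=2.8059 [y] (7,6)
    t=3.2400 [x] (6,6)
    t=3.9606 [y] (6,7) — stop
  → r_3 = 3.9606
beam 4: φ=135°, α=210°
  cosα=-0.8660 sinα=-0.5000 | (8,3) | tMaxX 0.7159 tMaxY 1.1400 | tΔX 1.1547 tΔY 2.0000
    t=0.7159 [x] (7,3)
    t=1.1400 [y] (7,2)
    t=1.8706 [x] (6,2)
    t=3.0253 [x] (5,2)
    t=3.1400 [y] (5,1)
    t=4.1800 [x] (4,1)
    t=5.1400 [y] (4,0) — stop
  → r_4 = 5.1400

ranges = [0.7600, 0.4388, 3.9606, 5.1400]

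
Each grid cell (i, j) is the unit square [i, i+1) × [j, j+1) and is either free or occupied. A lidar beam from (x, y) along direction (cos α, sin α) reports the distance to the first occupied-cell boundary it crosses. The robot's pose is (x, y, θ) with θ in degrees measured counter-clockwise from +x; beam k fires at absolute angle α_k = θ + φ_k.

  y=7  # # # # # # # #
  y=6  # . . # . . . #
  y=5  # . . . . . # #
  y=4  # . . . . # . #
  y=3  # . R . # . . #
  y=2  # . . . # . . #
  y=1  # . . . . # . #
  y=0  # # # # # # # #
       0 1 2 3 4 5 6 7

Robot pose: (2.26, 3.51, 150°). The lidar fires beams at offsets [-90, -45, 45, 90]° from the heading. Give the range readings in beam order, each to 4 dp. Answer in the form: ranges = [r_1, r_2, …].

beam 1: φ=-90°, α=60°
  dir = (cos 60°, sin 60°) = (0.5000, 0.8660); from cell (2,3)
  next x-line at t=1.4800, next y-line at t=0.5658; Δt_x=2.0000, Δt_y=1.1547
    y: enter (2,4) at t=0.5658
    x: enter (3,4) at t=1.4800
    y: enter (3,5) at t=1.7205
    y: enter (3,6) at t=2.8752 ← occupied
  → r_1 = 2.8752
beam 2: φ=-45°, α=105°
  dir = (cos 105°, sin 105°) = (-0.2588, 0.9659); from cell (2,3)
  next x-line at t=1.0046, next y-line at t=0.5073; Δt_x=3.8637, Δt_y=1.0353
    y: enter (2,4) at t=0.5073
    x: enter (1,4) at t=1.0046
    y: enter (1,5) at t=1.5426
    y: enter (1,6) at t=2.5778
    y: enter (1,7) at t=3.6131 ← occupied
  → r_2 = 3.6131
beam 3: φ=45°, α=195°
  dir = (cos 195°, sin 195°) = (-0.9659, -0.2588); from cell (2,3)
  next x-line at t=0.2692, next y-line at t=1.9705; Δt_x=1.0353, Δt_y=3.8637
    x: enter (1,3) at t=0.2692
    x: enter (0,3) at t=1.3044 ← occupied
  → r_3 = 1.3044
beam 4: φ=90°, α=240°
  dir = (cos 240°, sin 240°) = (-0.5000, -0.8660); from cell (2,3)
  next x-line at t=0.5200, next y-line at t=0.5889; Δt_x=2.0000, Δt_y=1.1547
    x: enter (1,3) at t=0.5200
    y: enter (1,2) at t=0.5889
    y: enter (1,1) at t=1.7436
    x: enter (0,1) at t=2.5200 ← occupied
  → r_4 = 2.5200

ranges = [2.8752, 3.6131, 1.3044, 2.5200]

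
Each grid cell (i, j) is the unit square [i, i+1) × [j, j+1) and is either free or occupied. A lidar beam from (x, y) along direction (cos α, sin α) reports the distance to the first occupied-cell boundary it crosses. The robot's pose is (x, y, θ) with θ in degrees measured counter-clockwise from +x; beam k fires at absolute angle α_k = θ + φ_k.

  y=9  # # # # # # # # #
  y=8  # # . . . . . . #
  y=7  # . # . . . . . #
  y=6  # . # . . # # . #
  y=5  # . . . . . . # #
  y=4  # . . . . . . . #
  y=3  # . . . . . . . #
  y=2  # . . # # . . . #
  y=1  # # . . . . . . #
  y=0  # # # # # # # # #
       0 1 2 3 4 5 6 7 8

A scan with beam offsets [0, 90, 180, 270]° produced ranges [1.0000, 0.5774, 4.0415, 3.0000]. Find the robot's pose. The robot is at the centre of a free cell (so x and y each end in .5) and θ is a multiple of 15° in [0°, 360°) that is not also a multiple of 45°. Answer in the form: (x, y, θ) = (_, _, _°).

The pose lattice has 47·16 = 752 candidates. Test each by forward raycasting.
  (3.5, 1.5, 285°): beam 1 = 0.5176 ≠ 1.0000 ✗
  (5.5, 2.5, 60°): beam 1 = 3.0000 ≠ 1.0000 ✗
  (3.5, 8.5, 210°): beam 2 = 8.6603 ≠ 0.5774 ✗
  (4.5, 8.5, 75°): beam 1 = 0.5176 ≠ 1.0000 ✗
  …
  (7.5, 2.5, 300°): r_1=1.0000, r_2=0.5774, r_3=4.0415, r_4=3.0000 — all match ✓
No second candidate reproduces the full scan.

(x, y, θ) = (7.5, 2.5, 300°)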